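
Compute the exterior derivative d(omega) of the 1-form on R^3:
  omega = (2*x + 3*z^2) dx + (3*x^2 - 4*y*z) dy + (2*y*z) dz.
d(omega) = (6*x) dx ∧ dy + (-6*z) dx ∧ dz + (4*y + 2*z) dy ∧ dz

For a 1-form omega = sum_i f_i dx_i, the exterior derivative is
  d(omega) = sum_{i < j} (∂f_j/∂x_i - ∂f_i/∂x_j) dx_i ∧ dx_j.
  coefficient of dx ∧ dy: ∂f_2/∂x - ∂f_1/∂y = ∂(3*x^2 - 4*y*z)/∂x - ∂(2*x + 3*z^2)/∂y = 6*x
  coefficient of dx ∧ dz: ∂f_3/∂x - ∂f_1/∂z = ∂(2*y*z)/∂x - ∂(2*x + 3*z^2)/∂z = -6*z
  coefficient of dy ∧ dz: ∂f_3/∂y - ∂f_2/∂z = ∂(2*y*z)/∂y - ∂(3*x^2 - 4*y*z)/∂z = 4*y + 2*z
Assembling: d(omega) = (6*x) dx ∧ dy + (-6*z) dx ∧ dz + (4*y + 2*z) dy ∧ dz.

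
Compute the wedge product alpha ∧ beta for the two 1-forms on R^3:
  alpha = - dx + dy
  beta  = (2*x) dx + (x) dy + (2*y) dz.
alpha ∧ beta = (-3*x) dx ∧ dy + (-2*y) dx ∧ dz + (2*y) dy ∧ dz

Distribute the wedge, using dx_i ∧ dx_j = -dx_j ∧ dx_i and dx_i ∧ dx_i = 0. For each pair (i, j) with i < j, the coefficient of dx_i ∧ dx_j in alpha ∧ beta is (alpha_i * beta_j - alpha_j * beta_i). Collecting: alpha ∧ beta = (-3*x) dx ∧ dy + (-2*y) dx ∧ dz + (2*y) dy ∧ dz.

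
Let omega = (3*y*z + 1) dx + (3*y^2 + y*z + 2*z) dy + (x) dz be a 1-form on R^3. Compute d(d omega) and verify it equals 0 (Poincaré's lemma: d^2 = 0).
d(d omega) = 0

Step 1: d omega = sum_{i<j} (∂f_j/∂x_i - ∂f_i/∂x_j) dx_i ∧ dx_j:
  coeff of dx ∧ dy: -3*z
  coeff of dx ∧ dz: 1 - 3*y
  coeff of dy ∧ dz: -y - 2
Step 2: Apply d again to each 2-form coefficient. The only possible 3-form in R^3 is dx ∧ dy ∧ dz, with coefficient
  ∂(coeff of dy∧dz)/∂x - ∂(coeff of dx∧dz)/∂y + ∂(coeff of dx∧dy)/∂z
  = ∂/∂x (-y - 2) - ∂/∂y (1 - 3*y) + ∂/∂z (-3*z).
Each of these terms simplifies to sums of mixed partials that cancel in pairs. The result is 0 (by equality of mixed partials for smooth functions — Schwarz / Clairaut).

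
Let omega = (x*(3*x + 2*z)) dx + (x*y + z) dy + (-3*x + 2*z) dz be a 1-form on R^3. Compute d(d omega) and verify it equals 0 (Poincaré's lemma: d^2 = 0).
d(d omega) = 0

Step 1: d omega = sum_{i<j} (∂f_j/∂x_i - ∂f_i/∂x_j) dx_i ∧ dx_j:
  coeff of dx ∧ dy: y
  coeff of dx ∧ dz: -2*x - 3
  coeff of dy ∧ dz: -1
Step 2: Apply d again to each 2-form coefficient. The only possible 3-form in R^3 is dx ∧ dy ∧ dz, with coefficient
  ∂(coeff of dy∧dz)/∂x - ∂(coeff of dx∧dz)/∂y + ∂(coeff of dx∧dy)/∂z
  = ∂/∂x (-1) - ∂/∂y (-2*x - 3) + ∂/∂z (y).
Each of these terms simplifies to sums of mixed partials that cancel in pairs. The result is 0 (by equality of mixed partials for smooth functions — Schwarz / Clairaut).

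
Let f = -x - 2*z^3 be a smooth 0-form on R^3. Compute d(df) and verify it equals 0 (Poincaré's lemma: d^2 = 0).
d(df) = 0

Step 1: df = sum_i (∂f/∂x_i) dx_i = (-1) dx + (0) dy + (-6*z^2) dz.
Step 2: Apply d again. Using the 1-form formula, the coefficient of dx ∧ dy in d(df) is ∂^2 f/∂x ∂y - ∂^2 f/∂y ∂x = (0) - (0) = 0 (equality of mixed partials for smooth f).
Similarly for dx ∧ dz and dy ∧ dz — all coefficients vanish. So d(df) = 0.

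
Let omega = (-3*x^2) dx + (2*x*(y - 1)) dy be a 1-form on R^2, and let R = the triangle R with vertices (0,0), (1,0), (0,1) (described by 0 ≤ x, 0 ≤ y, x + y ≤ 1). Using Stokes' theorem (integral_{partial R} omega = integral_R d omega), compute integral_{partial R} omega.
integral_(partial R) omega = -2/3

Stokes: integral_partial_R omega = integral_R d omega with d omega = (∂Q/∂x - ∂P/∂y) dx ∧ dy.
  ∂Q/∂x = 2*y - 2
  ∂P/∂y = 0
  integrand = ∂Q/∂x - ∂P/∂y = 2*y - 2.
Integrating over R: integral_0^1 integral_0^{1-x} (2*y - 2) dy dx = -2/3.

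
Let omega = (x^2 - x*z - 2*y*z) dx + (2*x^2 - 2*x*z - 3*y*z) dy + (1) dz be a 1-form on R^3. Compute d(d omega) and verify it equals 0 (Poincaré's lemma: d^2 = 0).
d(d omega) = 0

Step 1: d omega = sum_{i<j} (∂f_j/∂x_i - ∂f_i/∂x_j) dx_i ∧ dx_j:
  coeff of dx ∧ dy: 4*x
  coeff of dx ∧ dz: x + 2*y
  coeff of dy ∧ dz: 2*x + 3*y
Step 2: Apply d again to each 2-form coefficient. The only possible 3-form in R^3 is dx ∧ dy ∧ dz, with coefficient
  ∂(coeff of dy∧dz)/∂x - ∂(coeff of dx∧dz)/∂y + ∂(coeff of dx∧dy)/∂z
  = ∂/∂x (2*x + 3*y) - ∂/∂y (x + 2*y) + ∂/∂z (4*x).
Each of these terms simplifies to sums of mixed partials that cancel in pairs. The result is 0 (by equality of mixed partials for smooth functions — Schwarz / Clairaut).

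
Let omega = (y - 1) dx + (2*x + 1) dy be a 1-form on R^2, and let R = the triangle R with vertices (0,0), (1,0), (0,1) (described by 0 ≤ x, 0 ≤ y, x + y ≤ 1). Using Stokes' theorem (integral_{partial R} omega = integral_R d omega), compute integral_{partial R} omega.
integral_(partial R) omega = 1/2

Stokes: integral_partial_R omega = integral_R d omega with d omega = (∂Q/∂x - ∂P/∂y) dx ∧ dy.
  ∂Q/∂x = 2
  ∂P/∂y = 1
  integrand = ∂Q/∂x - ∂P/∂y = 1.
Integrating over R: integral_0^1 integral_0^{1-x} (1) dy dx = 1/2.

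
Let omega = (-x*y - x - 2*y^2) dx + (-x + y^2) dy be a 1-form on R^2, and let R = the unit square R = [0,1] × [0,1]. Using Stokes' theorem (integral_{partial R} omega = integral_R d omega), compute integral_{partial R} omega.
integral_(partial R) omega = 3/2

Stokes: integral_partial_R omega = integral_R d omega with d omega = (∂Q/∂x - ∂P/∂y) dx ∧ dy.
  ∂Q/∂x = -1
  ∂P/∂y = -x - 4*y
  integrand = ∂Q/∂x - ∂P/∂y = x + 4*y - 1.
Integrating over R: integral_0^1 integral_0^1 (x + 4*y - 1) dx dy = 3/2.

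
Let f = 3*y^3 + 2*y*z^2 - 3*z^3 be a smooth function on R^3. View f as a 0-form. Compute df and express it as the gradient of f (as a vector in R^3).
df = (0) dx + (9*y^2 + 2*z^2) dy + (z*(4*y - 9*z)) dz; grad f = (0, 9*y^2 + 2*z^2, z*(4*y - 9*z))

For a 0-form f, d f = (∂f/∂x) dx + (∂f/∂y) dy + (∂f/∂z) dz. The components of the vector representation are exactly the entries of grad f in Cartesian coordinates:
  ∂f/∂x = 0
  ∂f/∂y = 9*y^2 + 2*z^2
  ∂f/∂z = z*(4*y - 9*z).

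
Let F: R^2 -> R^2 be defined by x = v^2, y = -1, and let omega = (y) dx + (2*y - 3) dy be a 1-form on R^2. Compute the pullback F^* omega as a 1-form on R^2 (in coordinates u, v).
F^* omega = (-2*v) dv

Using F^*(f dg) = (f ∘ F) d(g ∘ F), substitute each coordinate x_i by F_i(u, v) in f_i, and replace dx_i by d F_i = (∂F_i/∂u) du + (∂F_i/∂v) dv.
  For the x component: f_1(F) = -1; d F_1 = (0) du + (2*v) dv
  For the y component: f_2(F) = -5; d F_2 = (0) du + (0) dv
Combining and collecting du, dv coefficients:
  coeff of du: 0
  coeff of dv: -2*v
F^* omega = (-2*v) dv.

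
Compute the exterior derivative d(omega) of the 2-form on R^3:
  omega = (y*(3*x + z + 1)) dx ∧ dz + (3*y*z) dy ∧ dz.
d(omega) = (-3*x - z - 1) dx ∧ dy ∧ dz

For a 2-form omega = sum_{i<j} g_{ij} dx_i ∧ dx_j, the exterior derivative is
  d(omega) = sum_{i<j} d(g_{ij}) ∧ dx_i ∧ dx_j = sum_{i<j, k} (∂g_{ij}/∂x_k) dx_k ∧ dx_i ∧ dx_j.
Expand each term, using dx_k ∧ dx_i ∧ dx_j = sgn(permutation) dx_{(a)} ∧ dx_{(b)} ∧ dx_{(c)} with (a < b < c) sorted:
  d(y*(3*x + z + 1)) includes (∂/∂y)(y*(3*x + z + 1)) dy = (3*x + z + 1) dy, which multiplied by dx ∧ dz gives (-3*x - z - 1) dx ∧ dy ∧ dz
Collecting like 3-forms: d(omega) = (-3*x - z - 1) dx ∧ dy ∧ dz.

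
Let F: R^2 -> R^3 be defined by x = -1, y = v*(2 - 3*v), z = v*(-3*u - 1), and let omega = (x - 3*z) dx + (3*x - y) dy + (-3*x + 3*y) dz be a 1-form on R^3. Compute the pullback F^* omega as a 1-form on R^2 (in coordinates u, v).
F^* omega = (9*v*(3*v^2 - 2*v - 1)) du + (27*u*v^2 - 18*u*v - 9*u - 18*v^3 + 27*v^2 + 8*v - 9) dv

Using F^*(f dg) = (f ∘ F) d(g ∘ F), substitute each coordinate x_i by F_i(u, v) in f_i, and replace dx_i by d F_i = (∂F_i/∂u) du + (∂F_i/∂v) dv.
  For the x component: f_1(F) = 9*u*v + 3*v - 1; d F_1 = (0) du + (0) dv
  For the y component: f_2(F) = 3*v^2 - 2*v - 3; d F_2 = (0) du + (2 - 6*v) dv
  For the z component: f_3(F) = -9*v^2 + 6*v + 3; d F_3 = (-3*v) du + (-3*u - 1) dv
Combining and collecting du, dv coefficients:
  coeff of du: 9*v*(3*v^2 - 2*v - 1)
  coeff of dv: 27*u*v^2 - 18*u*v - 9*u - 18*v^3 + 27*v^2 + 8*v - 9
F^* omega = (9*v*(3*v^2 - 2*v - 1)) du + (27*u*v^2 - 18*u*v - 9*u - 18*v^3 + 27*v^2 + 8*v - 9) dv.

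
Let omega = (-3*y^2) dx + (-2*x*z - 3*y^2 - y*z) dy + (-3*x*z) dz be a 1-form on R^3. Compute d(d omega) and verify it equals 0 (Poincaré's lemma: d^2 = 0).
d(d omega) = 0

Step 1: d omega = sum_{i<j} (∂f_j/∂x_i - ∂f_i/∂x_j) dx_i ∧ dx_j:
  coeff of dx ∧ dy: 6*y - 2*z
  coeff of dx ∧ dz: -3*z
  coeff of dy ∧ dz: 2*x + y
Step 2: Apply d again to each 2-form coefficient. The only possible 3-form in R^3 is dx ∧ dy ∧ dz, with coefficient
  ∂(coeff of dy∧dz)/∂x - ∂(coeff of dx∧dz)/∂y + ∂(coeff of dx∧dy)/∂z
  = ∂/∂x (2*x + y) - ∂/∂y (-3*z) + ∂/∂z (6*y - 2*z).
Each of these terms simplifies to sums of mixed partials that cancel in pairs. The result is 0 (by equality of mixed partials for smooth functions — Schwarz / Clairaut).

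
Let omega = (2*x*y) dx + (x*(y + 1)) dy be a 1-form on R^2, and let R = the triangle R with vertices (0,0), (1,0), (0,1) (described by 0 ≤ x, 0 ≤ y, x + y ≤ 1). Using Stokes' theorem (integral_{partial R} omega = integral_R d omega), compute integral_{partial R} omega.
integral_(partial R) omega = 1/3

Stokes: integral_partial_R omega = integral_R d omega with d omega = (∂Q/∂x - ∂P/∂y) dx ∧ dy.
  ∂Q/∂x = y + 1
  ∂P/∂y = 2*x
  integrand = ∂Q/∂x - ∂P/∂y = -2*x + y + 1.
Integrating over R: integral_0^1 integral_0^{1-x} (-2*x + y + 1) dy dx = 1/3.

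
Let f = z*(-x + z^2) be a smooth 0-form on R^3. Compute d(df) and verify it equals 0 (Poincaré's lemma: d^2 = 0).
d(df) = 0

Step 1: df = sum_i (∂f/∂x_i) dx_i = (-z) dx + (0) dy + (-x + 3*z^2) dz.
Step 2: Apply d again. Using the 1-form formula, the coefficient of dx ∧ dy in d(df) is ∂^2 f/∂x ∂y - ∂^2 f/∂y ∂x = (0) - (0) = 0 (equality of mixed partials for smooth f).
Similarly for dx ∧ dz and dy ∧ dz — all coefficients vanish. So d(df) = 0.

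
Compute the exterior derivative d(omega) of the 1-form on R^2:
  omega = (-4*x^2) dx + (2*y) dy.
d(omega) = 0

For a 1-form omega = sum_i f_i dx_i, the exterior derivative is
  d(omega) = sum_{i < j} (∂f_j/∂x_i - ∂f_i/∂x_j) dx_i ∧ dx_j.

Assembling: d(omega) = 0.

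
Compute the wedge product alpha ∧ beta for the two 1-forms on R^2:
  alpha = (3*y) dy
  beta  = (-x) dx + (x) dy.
alpha ∧ beta = (3*x*y) dx ∧ dy

Distribute the wedge, using dx_i ∧ dx_j = -dx_j ∧ dx_i and dx_i ∧ dx_i = 0. For each pair (i, j) with i < j, the coefficient of dx_i ∧ dx_j in alpha ∧ beta is (alpha_i * beta_j - alpha_j * beta_i). Collecting: alpha ∧ beta = (3*x*y) dx ∧ dy.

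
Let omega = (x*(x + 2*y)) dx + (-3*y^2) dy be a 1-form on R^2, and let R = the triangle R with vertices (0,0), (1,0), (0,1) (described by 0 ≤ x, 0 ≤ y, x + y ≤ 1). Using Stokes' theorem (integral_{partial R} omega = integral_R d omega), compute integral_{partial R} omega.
integral_(partial R) omega = -1/3

Stokes: integral_partial_R omega = integral_R d omega with d omega = (∂Q/∂x - ∂P/∂y) dx ∧ dy.
  ∂Q/∂x = 0
  ∂P/∂y = 2*x
  integrand = ∂Q/∂x - ∂P/∂y = -2*x.
Integrating over R: integral_0^1 integral_0^{1-x} (-2*x) dy dx = -1/3.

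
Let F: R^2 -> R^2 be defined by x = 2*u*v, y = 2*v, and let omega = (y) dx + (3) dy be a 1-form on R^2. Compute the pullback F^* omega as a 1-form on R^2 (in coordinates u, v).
F^* omega = (4*v^2) du + (4*u*v + 6) dv

Using F^*(f dg) = (f ∘ F) d(g ∘ F), substitute each coordinate x_i by F_i(u, v) in f_i, and replace dx_i by d F_i = (∂F_i/∂u) du + (∂F_i/∂v) dv.
  For the x component: f_1(F) = 2*v; d F_1 = (2*v) du + (2*u) dv
  For the y component: f_2(F) = 3; d F_2 = (0) du + (2) dv
Combining and collecting du, dv coefficients:
  coeff of du: 4*v^2
  coeff of dv: 4*u*v + 6
F^* omega = (4*v^2) du + (4*u*v + 6) dv.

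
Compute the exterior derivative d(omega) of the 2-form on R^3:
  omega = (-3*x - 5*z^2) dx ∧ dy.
d(omega) = (-10*z) dx ∧ dy ∧ dz

For a 2-form omega = sum_{i<j} g_{ij} dx_i ∧ dx_j, the exterior derivative is
  d(omega) = sum_{i<j} d(g_{ij}) ∧ dx_i ∧ dx_j = sum_{i<j, k} (∂g_{ij}/∂x_k) dx_k ∧ dx_i ∧ dx_j.
Expand each term, using dx_k ∧ dx_i ∧ dx_j = sgn(permutation) dx_{(a)} ∧ dx_{(b)} ∧ dx_{(c)} with (a < b < c) sorted:
  d(-3*x - 5*z^2) includes (∂/∂z)(-3*x - 5*z^2) dz = (-10*z) dz, which multiplied by dx ∧ dy gives (-10*z) dx ∧ dy ∧ dz
Collecting like 3-forms: d(omega) = (-10*z) dx ∧ dy ∧ dz.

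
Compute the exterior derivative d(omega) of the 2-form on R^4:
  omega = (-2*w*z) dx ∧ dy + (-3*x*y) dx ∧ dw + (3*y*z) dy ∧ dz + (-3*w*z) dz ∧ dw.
d(omega) = (-2*w) dx ∧ dy ∧ dz + (3*x - 2*z) dx ∧ dy ∧ dw

For a 2-form omega = sum_{i<j} g_{ij} dx_i ∧ dx_j, the exterior derivative is
  d(omega) = sum_{i<j} d(g_{ij}) ∧ dx_i ∧ dx_j = sum_{i<j, k} (∂g_{ij}/∂x_k) dx_k ∧ dx_i ∧ dx_j.
Expand each term, using dx_k ∧ dx_i ∧ dx_j = sgn(permutation) dx_{(a)} ∧ dx_{(b)} ∧ dx_{(c)} with (a < b < c) sorted:
  d(-2*w*z) includes (∂/∂z)(-2*w*z) dz = (-2*w) dz, which multiplied by dx ∧ dy gives (-2*w) dx ∧ dy ∧ dz
  d(-2*w*z) includes (∂/∂w)(-2*w*z) dw = (-2*z) dw, which multiplied by dx ∧ dy gives (-2*z) dx ∧ dy ∧ dw
  d(-3*x*y) includes (∂/∂y)(-3*x*y) dy = (-3*x) dy, which multiplied by dx ∧ dw gives (3*x) dx ∧ dy ∧ dw
Collecting like 3-forms: d(omega) = (-2*w) dx ∧ dy ∧ dz + (3*x - 2*z) dx ∧ dy ∧ dw.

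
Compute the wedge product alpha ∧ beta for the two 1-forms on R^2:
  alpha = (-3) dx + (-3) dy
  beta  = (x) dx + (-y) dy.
alpha ∧ beta = (3*x + 3*y) dx ∧ dy

Distribute the wedge, using dx_i ∧ dx_j = -dx_j ∧ dx_i and dx_i ∧ dx_i = 0. For each pair (i, j) with i < j, the coefficient of dx_i ∧ dx_j in alpha ∧ beta is (alpha_i * beta_j - alpha_j * beta_i). Collecting: alpha ∧ beta = (3*x + 3*y) dx ∧ dy.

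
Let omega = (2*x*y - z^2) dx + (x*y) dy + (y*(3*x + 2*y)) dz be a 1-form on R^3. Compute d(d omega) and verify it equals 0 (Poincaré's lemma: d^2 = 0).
d(d omega) = 0

Step 1: d omega = sum_{i<j} (∂f_j/∂x_i - ∂f_i/∂x_j) dx_i ∧ dx_j:
  coeff of dx ∧ dy: -2*x + y
  coeff of dx ∧ dz: 3*y + 2*z
  coeff of dy ∧ dz: 3*x + 4*y
Step 2: Apply d again to each 2-form coefficient. The only possible 3-form in R^3 is dx ∧ dy ∧ dz, with coefficient
  ∂(coeff of dy∧dz)/∂x - ∂(coeff of dx∧dz)/∂y + ∂(coeff of dx∧dy)/∂z
  = ∂/∂x (3*x + 4*y) - ∂/∂y (3*y + 2*z) + ∂/∂z (-2*x + y).
Each of these terms simplifies to sums of mixed partials that cancel in pairs. The result is 0 (by equality of mixed partials for smooth functions — Schwarz / Clairaut).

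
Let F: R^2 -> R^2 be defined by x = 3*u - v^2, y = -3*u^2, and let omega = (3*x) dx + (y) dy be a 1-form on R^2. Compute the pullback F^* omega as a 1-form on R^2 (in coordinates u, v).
F^* omega = (18*u^3 + 27*u - 9*v^2) du + (6*v*(-3*u + v^2)) dv

Using F^*(f dg) = (f ∘ F) d(g ∘ F), substitute each coordinate x_i by F_i(u, v) in f_i, and replace dx_i by d F_i = (∂F_i/∂u) du + (∂F_i/∂v) dv.
  For the x component: f_1(F) = 9*u - 3*v^2; d F_1 = (3) du + (-2*v) dv
  For the y component: f_2(F) = -3*u^2; d F_2 = (-6*u) du + (0) dv
Combining and collecting du, dv coefficients:
  coeff of du: 18*u^3 + 27*u - 9*v^2
  coeff of dv: 6*v*(-3*u + v^2)
F^* omega = (18*u^3 + 27*u - 9*v^2) du + (6*v*(-3*u + v^2)) dv.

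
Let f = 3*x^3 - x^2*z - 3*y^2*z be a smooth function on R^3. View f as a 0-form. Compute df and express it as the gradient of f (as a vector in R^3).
df = (x*(9*x - 2*z)) dx + (-6*y*z) dy + (-x^2 - 3*y^2) dz; grad f = (x*(9*x - 2*z), -6*y*z, -x^2 - 3*y^2)

For a 0-form f, d f = (∂f/∂x) dx + (∂f/∂y) dy + (∂f/∂z) dz. The components of the vector representation are exactly the entries of grad f in Cartesian coordinates:
  ∂f/∂x = x*(9*x - 2*z)
  ∂f/∂y = -6*y*z
  ∂f/∂z = -x^2 - 3*y^2.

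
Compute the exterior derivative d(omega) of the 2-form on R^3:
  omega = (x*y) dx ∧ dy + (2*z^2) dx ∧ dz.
d(omega) = 0

For a 2-form omega = sum_{i<j} g_{ij} dx_i ∧ dx_j, the exterior derivative is
  d(omega) = sum_{i<j} d(g_{ij}) ∧ dx_i ∧ dx_j = sum_{i<j, k} (∂g_{ij}/∂x_k) dx_k ∧ dx_i ∧ dx_j.
Expand each term, using dx_k ∧ dx_i ∧ dx_j = sgn(permutation) dx_{(a)} ∧ dx_{(b)} ∧ dx_{(c)} with (a < b < c) sorted:

Collecting like 3-forms: d(omega) = 0.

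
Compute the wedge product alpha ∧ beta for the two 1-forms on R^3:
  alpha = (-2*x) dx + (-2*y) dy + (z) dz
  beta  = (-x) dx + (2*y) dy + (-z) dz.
alpha ∧ beta = (-6*x*y) dx ∧ dy + (3*x*z) dx ∧ dz

Distribute the wedge, using dx_i ∧ dx_j = -dx_j ∧ dx_i and dx_i ∧ dx_i = 0. For each pair (i, j) with i < j, the coefficient of dx_i ∧ dx_j in alpha ∧ beta is (alpha_i * beta_j - alpha_j * beta_i). Collecting: alpha ∧ beta = (-6*x*y) dx ∧ dy + (3*x*z) dx ∧ dz.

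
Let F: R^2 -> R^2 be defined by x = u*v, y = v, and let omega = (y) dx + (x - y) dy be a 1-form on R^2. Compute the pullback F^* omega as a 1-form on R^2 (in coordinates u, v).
F^* omega = (v^2) du + (v*(2*u - 1)) dv

Using F^*(f dg) = (f ∘ F) d(g ∘ F), substitute each coordinate x_i by F_i(u, v) in f_i, and replace dx_i by d F_i = (∂F_i/∂u) du + (∂F_i/∂v) dv.
  For the x component: f_1(F) = v; d F_1 = (v) du + (u) dv
  For the y component: f_2(F) = v*(u - 1); d F_2 = (0) du + (1) dv
Combining and collecting du, dv coefficients:
  coeff of du: v^2
  coeff of dv: v*(2*u - 1)
F^* omega = (v^2) du + (v*(2*u - 1)) dv.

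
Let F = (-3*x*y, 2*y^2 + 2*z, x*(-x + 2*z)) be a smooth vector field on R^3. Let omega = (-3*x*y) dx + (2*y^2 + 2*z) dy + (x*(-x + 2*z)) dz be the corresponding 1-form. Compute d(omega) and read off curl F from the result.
d(omega) = (-2) dy ∧ dz + (2*x - 2*z) dz ∧ dx + (3*x) dx ∧ dy; curl F = (-2, 2*x - 2*z, 3*x)

d omega = sum_{i<j} (∂f_j/∂x_i - ∂f_i/∂x_j) dx_i ∧ dx_j. Under the identification (dy ∧ dz, dz ∧ dx, dx ∧ dy) ↔ (e_x, e_y, e_z), the coefficients are exactly the components of curl F. Compute:
  ∂R/∂y - ∂Q/∂z = (0) - (2) = -2
  ∂P/∂z - ∂R/∂x = (0) - (-2*x + 2*z) = 2*x - 2*z
  ∂Q/∂x - ∂P/∂y = (0) - (-3*x) = 3*x.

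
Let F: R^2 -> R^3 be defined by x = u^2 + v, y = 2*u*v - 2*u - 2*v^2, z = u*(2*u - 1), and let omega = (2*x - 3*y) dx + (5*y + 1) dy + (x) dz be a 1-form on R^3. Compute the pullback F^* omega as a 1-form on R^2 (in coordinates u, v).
F^* omega = (8*u^3 - 12*u^2*v + 11*u^2 + 32*u*v^2 - 32*u*v + 20*u - 20*v^3 + 20*v^2 + v - 2) du + (20*u^2*v - 18*u^2 - 60*u*v^2 + 34*u*v + 8*u + 40*v^3 + 6*v^2 - 2*v) dv

Using F^*(f dg) = (f ∘ F) d(g ∘ F), substitute each coordinate x_i by F_i(u, v) in f_i, and replace dx_i by d F_i = (∂F_i/∂u) du + (∂F_i/∂v) dv.
  For the x component: f_1(F) = 2*u^2 - 6*u*v + 6*u + 6*v^2 + 2*v; d F_1 = (2*u) du + (1) dv
  For the y component: f_2(F) = 10*u*v - 10*u - 10*v^2 + 1; d F_2 = (2*v - 2) du + (2*u - 4*v) dv
  For the z component: f_3(F) = u^2 + v; d F_3 = (4*u - 1) du + (0) dv
Combining and collecting du, dv coefficients:
  coeff of du: 8*u^3 - 12*u^2*v + 11*u^2 + 32*u*v^2 - 32*u*v + 20*u - 20*v^3 + 20*v^2 + v - 2
  coeff of dv: 20*u^2*v - 18*u^2 - 60*u*v^2 + 34*u*v + 8*u + 40*v^3 + 6*v^2 - 2*v
F^* omega = (8*u^3 - 12*u^2*v + 11*u^2 + 32*u*v^2 - 32*u*v + 20*u - 20*v^3 + 20*v^2 + v - 2) du + (20*u^2*v - 18*u^2 - 60*u*v^2 + 34*u*v + 8*u + 40*v^3 + 6*v^2 - 2*v) dv.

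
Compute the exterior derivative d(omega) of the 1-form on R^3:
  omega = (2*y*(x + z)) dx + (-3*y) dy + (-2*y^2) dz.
d(omega) = (-2*x - 2*z) dx ∧ dy + (-2*y) dx ∧ dz + (-4*y) dy ∧ dz

For a 1-form omega = sum_i f_i dx_i, the exterior derivative is
  d(omega) = sum_{i < j} (∂f_j/∂x_i - ∂f_i/∂x_j) dx_i ∧ dx_j.
  coefficient of dx ∧ dy: ∂f_2/∂x - ∂f_1/∂y = ∂(-3*y)/∂x - ∂(2*y*(x + z))/∂y = -2*x - 2*z
  coefficient of dx ∧ dz: ∂f_3/∂x - ∂f_1/∂z = ∂(-2*y^2)/∂x - ∂(2*y*(x + z))/∂z = -2*y
  coefficient of dy ∧ dz: ∂f_3/∂y - ∂f_2/∂z = ∂(-2*y^2)/∂y - ∂(-3*y)/∂z = -4*y
Assembling: d(omega) = (-2*x - 2*z) dx ∧ dy + (-2*y) dx ∧ dz + (-4*y) dy ∧ dz.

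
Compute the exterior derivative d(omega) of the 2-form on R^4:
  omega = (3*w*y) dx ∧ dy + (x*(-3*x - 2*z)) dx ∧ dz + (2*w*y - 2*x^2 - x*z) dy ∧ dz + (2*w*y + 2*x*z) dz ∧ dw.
d(omega) = (3*y) dx ∧ dy ∧ dw + (-4*x - z) dx ∧ dy ∧ dz + (2*w + 2*y) dy ∧ dz ∧ dw + (2*z) dx ∧ dz ∧ dw

For a 2-form omega = sum_{i<j} g_{ij} dx_i ∧ dx_j, the exterior derivative is
  d(omega) = sum_{i<j} d(g_{ij}) ∧ dx_i ∧ dx_j = sum_{i<j, k} (∂g_{ij}/∂x_k) dx_k ∧ dx_i ∧ dx_j.
Expand each term, using dx_k ∧ dx_i ∧ dx_j = sgn(permutation) dx_{(a)} ∧ dx_{(b)} ∧ dx_{(c)} with (a < b < c) sorted:
  d(3*w*y) includes (∂/∂w)(3*w*y) dw = (3*y) dw, which multiplied by dx ∧ dy gives (3*y) dx ∧ dy ∧ dw
  d(2*w*y - 2*x^2 - x*z) includes (∂/∂x)(2*w*y - 2*x^2 - x*z) dx = (-4*x - z) dx, which multiplied by dy ∧ dz gives (-4*x - z) dx ∧ dy ∧ dz
  d(2*w*y - 2*x^2 - x*z) includes (∂/∂w)(2*w*y - 2*x^2 - x*z) dw = (2*y) dw, which multiplied by dy ∧ dz gives (2*y) dy ∧ dz ∧ dw
  d(2*w*y + 2*x*z) includes (∂/∂x)(2*w*y + 2*x*z) dx = (2*z) dx, which multiplied by dz ∧ dw gives (2*z) dx ∧ dz ∧ dw
  d(2*w*y + 2*x*z) includes (∂/∂y)(2*w*y + 2*x*z) dy = (2*w) dy, which multiplied by dz ∧ dw gives (2*w) dy ∧ dz ∧ dw
Collecting like 3-forms: d(omega) = (3*y) dx ∧ dy ∧ dw + (-4*x - z) dx ∧ dy ∧ dz + (2*w + 2*y) dy ∧ dz ∧ dw + (2*z) dx ∧ dz ∧ dw.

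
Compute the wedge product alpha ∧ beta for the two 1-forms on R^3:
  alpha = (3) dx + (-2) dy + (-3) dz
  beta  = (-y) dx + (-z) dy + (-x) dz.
alpha ∧ beta = (-2*y - 3*z) dx ∧ dy + (-3*x - 3*y) dx ∧ dz + (2*x - 3*z) dy ∧ dz

Distribute the wedge, using dx_i ∧ dx_j = -dx_j ∧ dx_i and dx_i ∧ dx_i = 0. For each pair (i, j) with i < j, the coefficient of dx_i ∧ dx_j in alpha ∧ beta is (alpha_i * beta_j - alpha_j * beta_i). Collecting: alpha ∧ beta = (-2*y - 3*z) dx ∧ dy + (-3*x - 3*y) dx ∧ dz + (2*x - 3*z) dy ∧ dz.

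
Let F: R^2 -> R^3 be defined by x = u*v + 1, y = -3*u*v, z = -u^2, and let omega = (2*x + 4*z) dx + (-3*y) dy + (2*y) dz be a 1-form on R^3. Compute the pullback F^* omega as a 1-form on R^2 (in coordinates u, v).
F^* omega = (v*(8*u^2 - 25*u*v + 2)) du + (u*(-4*u^2 - 25*u*v + 2)) dv

Using F^*(f dg) = (f ∘ F) d(g ∘ F), substitute each coordinate x_i by F_i(u, v) in f_i, and replace dx_i by d F_i = (∂F_i/∂u) du + (∂F_i/∂v) dv.
  For the x component: f_1(F) = -4*u^2 + 2*u*v + 2; d F_1 = (v) du + (u) dv
  For the y component: f_2(F) = 9*u*v; d F_2 = (-3*v) du + (-3*u) dv
  For the z component: f_3(F) = -6*u*v; d F_3 = (-2*u) du + (0) dv
Combining and collecting du, dv coefficients:
  coeff of du: v*(8*u^2 - 25*u*v + 2)
  coeff of dv: u*(-4*u^2 - 25*u*v + 2)
F^* omega = (v*(8*u^2 - 25*u*v + 2)) du + (u*(-4*u^2 - 25*u*v + 2)) dv.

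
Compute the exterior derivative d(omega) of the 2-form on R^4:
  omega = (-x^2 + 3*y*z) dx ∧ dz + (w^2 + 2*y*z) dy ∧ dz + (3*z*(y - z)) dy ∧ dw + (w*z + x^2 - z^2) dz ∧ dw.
d(omega) = (-3*z) dx ∧ dy ∧ dz + (2*w - 3*y + 6*z) dy ∧ dz ∧ dw + (2*x) dx ∧ dz ∧ dw

For a 2-form omega = sum_{i<j} g_{ij} dx_i ∧ dx_j, the exterior derivative is
  d(omega) = sum_{i<j} d(g_{ij}) ∧ dx_i ∧ dx_j = sum_{i<j, k} (∂g_{ij}/∂x_k) dx_k ∧ dx_i ∧ dx_j.
Expand each term, using dx_k ∧ dx_i ∧ dx_j = sgn(permutation) dx_{(a)} ∧ dx_{(b)} ∧ dx_{(c)} with (a < b < c) sorted:
  d(-x^2 + 3*y*z) includes (∂/∂y)(-x^2 + 3*y*z) dy = (3*z) dy, which multiplied by dx ∧ dz gives (-3*z) dx ∧ dy ∧ dz
  d(w^2 + 2*y*z) includes (∂/∂w)(w^2 + 2*y*z) dw = (2*w) dw, which multiplied by dy ∧ dz gives (2*w) dy ∧ dz ∧ dw
  d(3*z*(y - z)) includes (∂/∂z)(3*z*(y - z)) dz = (3*y - 6*z) dz, which multiplied by dy ∧ dw gives (-3*y + 6*z) dy ∧ dz ∧ dw
  d(w*z + x^2 - z^2) includes (∂/∂x)(w*z + x^2 - z^2) dx = (2*x) dx, which multiplied by dz ∧ dw gives (2*x) dx ∧ dz ∧ dw
Collecting like 3-forms: d(omega) = (-3*z) dx ∧ dy ∧ dz + (2*w - 3*y + 6*z) dy ∧ dz ∧ dw + (2*x) dx ∧ dz ∧ dw.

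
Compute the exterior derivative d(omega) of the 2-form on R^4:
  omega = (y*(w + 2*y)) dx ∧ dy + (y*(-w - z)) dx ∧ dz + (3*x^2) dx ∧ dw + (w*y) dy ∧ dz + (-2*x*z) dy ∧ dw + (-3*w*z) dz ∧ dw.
d(omega) = (y - 2*z) dx ∧ dy ∧ dw + (w + z) dx ∧ dy ∧ dz + (-y) dx ∧ dz ∧ dw + (2*x + y) dy ∧ dz ∧ dw

For a 2-form omega = sum_{i<j} g_{ij} dx_i ∧ dx_j, the exterior derivative is
  d(omega) = sum_{i<j} d(g_{ij}) ∧ dx_i ∧ dx_j = sum_{i<j, k} (∂g_{ij}/∂x_k) dx_k ∧ dx_i ∧ dx_j.
Expand each term, using dx_k ∧ dx_i ∧ dx_j = sgn(permutation) dx_{(a)} ∧ dx_{(b)} ∧ dx_{(c)} with (a < b < c) sorted:
  d(y*(w + 2*y)) includes (∂/∂w)(y*(w + 2*y)) dw = (y) dw, which multiplied by dx ∧ dy gives (y) dx ∧ dy ∧ dw
  d(y*(-w - z)) includes (∂/∂y)(y*(-w - z)) dy = (-w - z) dy, which multiplied by dx ∧ dz gives (w + z) dx ∧ dy ∧ dz
  d(y*(-w - z)) includes (∂/∂w)(y*(-w - z)) dw = (-y) dw, which multiplied by dx ∧ dz gives (-y) dx ∧ dz ∧ dw
  d(w*y) includes (∂/∂w)(w*y) dw = (y) dw, which multiplied by dy ∧ dz gives (y) dy ∧ dz ∧ dw
  d(-2*x*z) includes (∂/∂x)(-2*x*z) dx = (-2*z) dx, which multiplied by dy ∧ dw gives (-2*z) dx ∧ dy ∧ dw
  d(-2*x*z) includes (∂/∂z)(-2*x*z) dz = (-2*x) dz, which multiplied by dy ∧ dw gives (2*x) dy ∧ dz ∧ dw
Collecting like 3-forms: d(omega) = (y - 2*z) dx ∧ dy ∧ dw + (w + z) dx ∧ dy ∧ dz + (-y) dx ∧ dz ∧ dw + (2*x + y) dy ∧ dz ∧ dw.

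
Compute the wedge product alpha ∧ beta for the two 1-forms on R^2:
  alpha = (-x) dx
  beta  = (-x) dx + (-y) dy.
alpha ∧ beta = (x*y) dx ∧ dy

Distribute the wedge, using dx_i ∧ dx_j = -dx_j ∧ dx_i and dx_i ∧ dx_i = 0. For each pair (i, j) with i < j, the coefficient of dx_i ∧ dx_j in alpha ∧ beta is (alpha_i * beta_j - alpha_j * beta_i). Collecting: alpha ∧ beta = (x*y) dx ∧ dy.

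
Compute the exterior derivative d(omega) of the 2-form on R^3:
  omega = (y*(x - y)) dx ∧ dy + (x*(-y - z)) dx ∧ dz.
d(omega) = (x) dx ∧ dy ∧ dz

For a 2-form omega = sum_{i<j} g_{ij} dx_i ∧ dx_j, the exterior derivative is
  d(omega) = sum_{i<j} d(g_{ij}) ∧ dx_i ∧ dx_j = sum_{i<j, k} (∂g_{ij}/∂x_k) dx_k ∧ dx_i ∧ dx_j.
Expand each term, using dx_k ∧ dx_i ∧ dx_j = sgn(permutation) dx_{(a)} ∧ dx_{(b)} ∧ dx_{(c)} with (a < b < c) sorted:
  d(x*(-y - z)) includes (∂/∂y)(x*(-y - z)) dy = (-x) dy, which multiplied by dx ∧ dz gives (x) dx ∧ dy ∧ dz
Collecting like 3-forms: d(omega) = (x) dx ∧ dy ∧ dz.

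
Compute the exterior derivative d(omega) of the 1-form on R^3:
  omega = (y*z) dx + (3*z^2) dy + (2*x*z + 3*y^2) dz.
d(omega) = (-z) dx ∧ dy + (-y + 2*z) dx ∧ dz + (6*y - 6*z) dy ∧ dz

For a 1-form omega = sum_i f_i dx_i, the exterior derivative is
  d(omega) = sum_{i < j} (∂f_j/∂x_i - ∂f_i/∂x_j) dx_i ∧ dx_j.
  coefficient of dx ∧ dy: ∂f_2/∂x - ∂f_1/∂y = ∂(3*z^2)/∂x - ∂(y*z)/∂y = -z
  coefficient of dx ∧ dz: ∂f_3/∂x - ∂f_1/∂z = ∂(2*x*z + 3*y^2)/∂x - ∂(y*z)/∂z = -y + 2*z
  coefficient of dy ∧ dz: ∂f_3/∂y - ∂f_2/∂z = ∂(2*x*z + 3*y^2)/∂y - ∂(3*z^2)/∂z = 6*y - 6*z
Assembling: d(omega) = (-z) dx ∧ dy + (-y + 2*z) dx ∧ dz + (6*y - 6*z) dy ∧ dz.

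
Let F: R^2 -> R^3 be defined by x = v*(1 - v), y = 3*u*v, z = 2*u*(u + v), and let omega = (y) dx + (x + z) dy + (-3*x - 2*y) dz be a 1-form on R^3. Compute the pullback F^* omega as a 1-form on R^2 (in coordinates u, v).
F^* omega = (3*v*(-6*u^2 + 2*u*v - 4*u + v^2 - v)) du + (3*u*(2*u^2 - 2*u*v - v^2)) dv

Using F^*(f dg) = (f ∘ F) d(g ∘ F), substitute each coordinate x_i by F_i(u, v) in f_i, and replace dx_i by d F_i = (∂F_i/∂u) du + (∂F_i/∂v) dv.
  For the x component: f_1(F) = 3*u*v; d F_1 = (0) du + (1 - 2*v) dv
  For the y component: f_2(F) = 2*u^2 + 2*u*v - v^2 + v; d F_2 = (3*v) du + (3*u) dv
  For the z component: f_3(F) = 3*v*(-2*u + v - 1); d F_3 = (4*u + 2*v) du + (2*u) dv
Combining and collecting du, dv coefficients:
  coeff of du: 3*v*(-6*u^2 + 2*u*v - 4*u + v^2 - v)
  coeff of dv: 3*u*(2*u^2 - 2*u*v - v^2)
F^* omega = (3*v*(-6*u^2 + 2*u*v - 4*u + v^2 - v)) du + (3*u*(2*u^2 - 2*u*v - v^2)) dv.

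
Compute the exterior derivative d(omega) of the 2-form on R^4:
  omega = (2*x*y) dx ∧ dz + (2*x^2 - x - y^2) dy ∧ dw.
d(omega) = (-2*x) dx ∧ dy ∧ dz + (4*x - 1) dx ∧ dy ∧ dw

For a 2-form omega = sum_{i<j} g_{ij} dx_i ∧ dx_j, the exterior derivative is
  d(omega) = sum_{i<j} d(g_{ij}) ∧ dx_i ∧ dx_j = sum_{i<j, k} (∂g_{ij}/∂x_k) dx_k ∧ dx_i ∧ dx_j.
Expand each term, using dx_k ∧ dx_i ∧ dx_j = sgn(permutation) dx_{(a)} ∧ dx_{(b)} ∧ dx_{(c)} with (a < b < c) sorted:
  d(2*x*y) includes (∂/∂y)(2*x*y) dy = (2*x) dy, which multiplied by dx ∧ dz gives (-2*x) dx ∧ dy ∧ dz
  d(2*x^2 - x - y^2) includes (∂/∂x)(2*x^2 - x - y^2) dx = (4*x - 1) dx, which multiplied by dy ∧ dw gives (4*x - 1) dx ∧ dy ∧ dw
Collecting like 3-forms: d(omega) = (-2*x) dx ∧ dy ∧ dz + (4*x - 1) dx ∧ dy ∧ dw.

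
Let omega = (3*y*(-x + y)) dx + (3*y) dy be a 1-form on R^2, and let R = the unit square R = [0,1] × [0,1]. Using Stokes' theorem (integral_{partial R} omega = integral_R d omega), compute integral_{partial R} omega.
integral_(partial R) omega = -3/2

Stokes: integral_partial_R omega = integral_R d omega with d omega = (∂Q/∂x - ∂P/∂y) dx ∧ dy.
  ∂Q/∂x = 0
  ∂P/∂y = -3*x + 6*y
  integrand = ∂Q/∂x - ∂P/∂y = 3*x - 6*y.
Integrating over R: integral_0^1 integral_0^1 (3*x - 6*y) dx dy = -3/2.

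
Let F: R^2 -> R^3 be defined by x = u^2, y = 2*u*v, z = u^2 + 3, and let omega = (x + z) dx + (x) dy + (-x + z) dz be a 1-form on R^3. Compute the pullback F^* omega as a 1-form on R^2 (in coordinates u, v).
F^* omega = (2*u*(2*u^2 + u*v + 6)) du + (2*u^3) dv

Using F^*(f dg) = (f ∘ F) d(g ∘ F), substitute each coordinate x_i by F_i(u, v) in f_i, and replace dx_i by d F_i = (∂F_i/∂u) du + (∂F_i/∂v) dv.
  For the x component: f_1(F) = 2*u^2 + 3; d F_1 = (2*u) du + (0) dv
  For the y component: f_2(F) = u^2; d F_2 = (2*v) du + (2*u) dv
  For the z component: f_3(F) = 3; d F_3 = (2*u) du + (0) dv
Combining and collecting du, dv coefficients:
  coeff of du: 2*u*(2*u^2 + u*v + 6)
  coeff of dv: 2*u^3
F^* omega = (2*u*(2*u^2 + u*v + 6)) du + (2*u^3) dv.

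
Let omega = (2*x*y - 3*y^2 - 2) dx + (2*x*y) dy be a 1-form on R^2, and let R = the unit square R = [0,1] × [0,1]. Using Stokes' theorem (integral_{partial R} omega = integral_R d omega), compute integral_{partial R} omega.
integral_(partial R) omega = 3

Stokes: integral_partial_R omega = integral_R d omega with d omega = (∂Q/∂x - ∂P/∂y) dx ∧ dy.
  ∂Q/∂x = 2*y
  ∂P/∂y = 2*x - 6*y
  integrand = ∂Q/∂x - ∂P/∂y = -2*x + 8*y.
Integrating over R: integral_0^1 integral_0^1 (-2*x + 8*y) dx dy = 3.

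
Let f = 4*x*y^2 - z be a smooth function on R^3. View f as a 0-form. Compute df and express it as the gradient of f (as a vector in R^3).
df = (4*y^2) dx + (8*x*y) dy + (-1) dz; grad f = (4*y^2, 8*x*y, -1)

For a 0-form f, d f = (∂f/∂x) dx + (∂f/∂y) dy + (∂f/∂z) dz. The components of the vector representation are exactly the entries of grad f in Cartesian coordinates:
  ∂f/∂x = 4*y^2
  ∂f/∂y = 8*x*y
  ∂f/∂z = -1.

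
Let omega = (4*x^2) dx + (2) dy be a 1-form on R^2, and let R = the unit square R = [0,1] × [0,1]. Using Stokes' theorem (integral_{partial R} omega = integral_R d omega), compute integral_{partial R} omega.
integral_(partial R) omega = 0

Stokes: integral_partial_R omega = integral_R d omega with d omega = (∂Q/∂x - ∂P/∂y) dx ∧ dy.
  ∂Q/∂x = 0
  ∂P/∂y = 0
  integrand = ∂Q/∂x - ∂P/∂y = 0.
Integrating over R: integral_0^1 integral_0^1 (0) dx dy = 0.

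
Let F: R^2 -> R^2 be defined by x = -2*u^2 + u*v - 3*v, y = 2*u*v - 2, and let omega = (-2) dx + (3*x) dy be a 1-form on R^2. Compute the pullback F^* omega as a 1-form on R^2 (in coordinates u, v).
F^* omega = (-12*u^2*v + 6*u*v^2 + 8*u - 18*v^2 - 2*v) du + (-12*u^3 + 6*u^2*v - 18*u*v - 2*u + 6) dv

Using F^*(f dg) = (f ∘ F) d(g ∘ F), substitute each coordinate x_i by F_i(u, v) in f_i, and replace dx_i by d F_i = (∂F_i/∂u) du + (∂F_i/∂v) dv.
  For the x component: f_1(F) = -2; d F_1 = (-4*u + v) du + (u - 3) dv
  For the y component: f_2(F) = -6*u^2 + 3*u*v - 9*v; d F_2 = (2*v) du + (2*u) dv
Combining and collecting du, dv coefficients:
  coeff of du: -12*u^2*v + 6*u*v^2 + 8*u - 18*v^2 - 2*v
  coeff of dv: -12*u^3 + 6*u^2*v - 18*u*v - 2*u + 6
F^* omega = (-12*u^2*v + 6*u*v^2 + 8*u - 18*v^2 - 2*v) du + (-12*u^3 + 6*u^2*v - 18*u*v - 2*u + 6) dv.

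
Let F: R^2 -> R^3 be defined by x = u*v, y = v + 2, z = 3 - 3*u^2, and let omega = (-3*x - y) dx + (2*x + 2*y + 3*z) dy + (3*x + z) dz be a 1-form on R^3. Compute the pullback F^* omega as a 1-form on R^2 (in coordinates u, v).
F^* omega = (18*u^3 - 18*u^2*v - 3*u*v^2 - 18*u - v^2 - 2*v) du + (-3*u^2*v - 9*u^2 + u*v - 2*u + 2*v + 13) dv

Using F^*(f dg) = (f ∘ F) d(g ∘ F), substitute each coordinate x_i by F_i(u, v) in f_i, and replace dx_i by d F_i = (∂F_i/∂u) du + (∂F_i/∂v) dv.
  For the x component: f_1(F) = -3*u*v - v - 2; d F_1 = (v) du + (u) dv
  For the y component: f_2(F) = -9*u^2 + 2*u*v + 2*v + 13; d F_2 = (0) du + (1) dv
  For the z component: f_3(F) = -3*u^2 + 3*u*v + 3; d F_3 = (-6*u) du + (0) dv
Combining and collecting du, dv coefficients:
  coeff of du: 18*u^3 - 18*u^2*v - 3*u*v^2 - 18*u - v^2 - 2*v
  coeff of dv: -3*u^2*v - 9*u^2 + u*v - 2*u + 2*v + 13
F^* omega = (18*u^3 - 18*u^2*v - 3*u*v^2 - 18*u - v^2 - 2*v) du + (-3*u^2*v - 9*u^2 + u*v - 2*u + 2*v + 13) dv.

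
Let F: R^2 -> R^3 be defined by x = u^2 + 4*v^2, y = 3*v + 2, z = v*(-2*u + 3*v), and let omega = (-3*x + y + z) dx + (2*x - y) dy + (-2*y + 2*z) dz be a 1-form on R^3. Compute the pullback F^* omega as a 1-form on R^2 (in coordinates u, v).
F^* omega = (-6*u^3 - 4*u^2*v - 10*u*v^2 + 6*u*v + 4*u - 12*v^3 + 12*v^2 + 8*v) du + (-16*u^2*v + 6*u^2 - 52*u*v^2 + 12*u*v + 8*u - 36*v^3 + 12*v^2 - 17*v - 6) dv

Using F^*(f dg) = (f ∘ F) d(g ∘ F), substitute each coordinate x_i by F_i(u, v) in f_i, and replace dx_i by d F_i = (∂F_i/∂u) du + (∂F_i/∂v) dv.
  For the x component: f_1(F) = -3*u^2 - 2*u*v - 9*v^2 + 3*v + 2; d F_1 = (2*u) du + (8*v) dv
  For the y component: f_2(F) = 2*u^2 + 8*v^2 - 3*v - 2; d F_2 = (0) du + (3) dv
  For the z component: f_3(F) = -4*u*v + 6*v^2 - 6*v - 4; d F_3 = (-2*v) du + (-2*u + 6*v) dv
Combining and collecting du, dv coefficients:
  coeff of du: -6*u^3 - 4*u^2*v - 10*u*v^2 + 6*u*v + 4*u - 12*v^3 + 12*v^2 + 8*v
  coeff of dv: -16*u^2*v + 6*u^2 - 52*u*v^2 + 12*u*v + 8*u - 36*v^3 + 12*v^2 - 17*v - 6
F^* omega = (-6*u^3 - 4*u^2*v - 10*u*v^2 + 6*u*v + 4*u - 12*v^3 + 12*v^2 + 8*v) du + (-16*u^2*v + 6*u^2 - 52*u*v^2 + 12*u*v + 8*u - 36*v^3 + 12*v^2 - 17*v - 6) dv.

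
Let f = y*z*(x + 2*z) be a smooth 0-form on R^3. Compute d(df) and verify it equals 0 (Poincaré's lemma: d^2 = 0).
d(df) = 0

Step 1: df = sum_i (∂f/∂x_i) dx_i = (y*z) dx + (z*(x + 2*z)) dy + (y*(x + 4*z)) dz.
Step 2: Apply d again. Using the 1-form formula, the coefficient of dx ∧ dy in d(df) is ∂^2 f/∂x ∂y - ∂^2 f/∂y ∂x = (z) - (z) = 0 (equality of mixed partials for smooth f).
Similarly for dx ∧ dz and dy ∧ dz — all coefficients vanish. So d(df) = 0.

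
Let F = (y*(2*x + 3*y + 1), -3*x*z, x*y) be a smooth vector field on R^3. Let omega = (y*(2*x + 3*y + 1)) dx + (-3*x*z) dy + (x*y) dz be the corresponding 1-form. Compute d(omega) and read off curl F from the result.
d(omega) = (4*x) dy ∧ dz + (-y) dz ∧ dx + (-2*x - 6*y - 3*z - 1) dx ∧ dy; curl F = (4*x, -y, -2*x - 6*y - 3*z - 1)

d omega = sum_{i<j} (∂f_j/∂x_i - ∂f_i/∂x_j) dx_i ∧ dx_j. Under the identification (dy ∧ dz, dz ∧ dx, dx ∧ dy) ↔ (e_x, e_y, e_z), the coefficients are exactly the components of curl F. Compute:
  ∂R/∂y - ∂Q/∂z = (x) - (-3*x) = 4*x
  ∂P/∂z - ∂R/∂x = (0) - (y) = -y
  ∂Q/∂x - ∂P/∂y = (-3*z) - (2*x + 6*y + 1) = -2*x - 6*y - 3*z - 1.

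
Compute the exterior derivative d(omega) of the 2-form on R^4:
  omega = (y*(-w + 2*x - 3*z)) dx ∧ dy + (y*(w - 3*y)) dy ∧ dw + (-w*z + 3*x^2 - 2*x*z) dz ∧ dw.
d(omega) = (-3*y) dx ∧ dy ∧ dz + (-y) dx ∧ dy ∧ dw + (6*x - 2*z) dx ∧ dz ∧ dw

For a 2-form omega = sum_{i<j} g_{ij} dx_i ∧ dx_j, the exterior derivative is
  d(omega) = sum_{i<j} d(g_{ij}) ∧ dx_i ∧ dx_j = sum_{i<j, k} (∂g_{ij}/∂x_k) dx_k ∧ dx_i ∧ dx_j.
Expand each term, using dx_k ∧ dx_i ∧ dx_j = sgn(permutation) dx_{(a)} ∧ dx_{(b)} ∧ dx_{(c)} with (a < b < c) sorted:
  d(y*(-w + 2*x - 3*z)) includes (∂/∂z)(y*(-w + 2*x - 3*z)) dz = (-3*y) dz, which multiplied by dx ∧ dy gives (-3*y) dx ∧ dy ∧ dz
  d(y*(-w + 2*x - 3*z)) includes (∂/∂w)(y*(-w + 2*x - 3*z)) dw = (-y) dw, which multiplied by dx ∧ dy gives (-y) dx ∧ dy ∧ dw
  d(-w*z + 3*x^2 - 2*x*z) includes (∂/∂x)(-w*z + 3*x^2 - 2*x*z) dx = (6*x - 2*z) dx, which multiplied by dz ∧ dw gives (6*x - 2*z) dx ∧ dz ∧ dw
Collecting like 3-forms: d(omega) = (-3*y) dx ∧ dy ∧ dz + (-y) dx ∧ dy ∧ dw + (6*x - 2*z) dx ∧ dz ∧ dw.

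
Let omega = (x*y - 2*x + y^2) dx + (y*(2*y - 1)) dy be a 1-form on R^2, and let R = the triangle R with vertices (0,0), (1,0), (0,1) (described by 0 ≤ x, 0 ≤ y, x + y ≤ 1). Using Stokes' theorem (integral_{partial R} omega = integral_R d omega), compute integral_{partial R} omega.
integral_(partial R) omega = -1/2

Stokes: integral_partial_R omega = integral_R d omega with d omega = (∂Q/∂x - ∂P/∂y) dx ∧ dy.
  ∂Q/∂x = 0
  ∂P/∂y = x + 2*y
  integrand = ∂Q/∂x - ∂P/∂y = -x - 2*y.
Integrating over R: integral_0^1 integral_0^{1-x} (-x - 2*y) dy dx = -1/2.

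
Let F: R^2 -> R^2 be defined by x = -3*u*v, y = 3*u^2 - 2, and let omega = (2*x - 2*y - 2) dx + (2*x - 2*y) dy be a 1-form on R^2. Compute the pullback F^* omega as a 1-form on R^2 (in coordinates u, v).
F^* omega = (-36*u^3 - 18*u^2*v + 18*u*v^2 + 24*u - 6*v) du + (6*u*(3*u^2 + 3*u*v - 1)) dv

Using F^*(f dg) = (f ∘ F) d(g ∘ F), substitute each coordinate x_i by F_i(u, v) in f_i, and replace dx_i by d F_i = (∂F_i/∂u) du + (∂F_i/∂v) dv.
  For the x component: f_1(F) = -6*u^2 - 6*u*v + 2; d F_1 = (-3*v) du + (-3*u) dv
  For the y component: f_2(F) = -6*u^2 - 6*u*v + 4; d F_2 = (6*u) du + (0) dv
Combining and collecting du, dv coefficients:
  coeff of du: -36*u^3 - 18*u^2*v + 18*u*v^2 + 24*u - 6*v
  coeff of dv: 6*u*(3*u^2 + 3*u*v - 1)
F^* omega = (-36*u^3 - 18*u^2*v + 18*u*v^2 + 24*u - 6*v) du + (6*u*(3*u^2 + 3*u*v - 1)) dv.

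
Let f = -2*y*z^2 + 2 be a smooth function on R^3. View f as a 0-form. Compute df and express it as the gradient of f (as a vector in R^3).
df = (0) dx + (-2*z^2) dy + (-4*y*z) dz; grad f = (0, -2*z^2, -4*y*z)

For a 0-form f, d f = (∂f/∂x) dx + (∂f/∂y) dy + (∂f/∂z) dz. The components of the vector representation are exactly the entries of grad f in Cartesian coordinates:
  ∂f/∂x = 0
  ∂f/∂y = -2*z^2
  ∂f/∂z = -4*y*z.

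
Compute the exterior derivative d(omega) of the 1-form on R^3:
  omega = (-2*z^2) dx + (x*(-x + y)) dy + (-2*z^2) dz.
d(omega) = (-2*x + y) dx ∧ dy + (4*z) dx ∧ dz

For a 1-form omega = sum_i f_i dx_i, the exterior derivative is
  d(omega) = sum_{i < j} (∂f_j/∂x_i - ∂f_i/∂x_j) dx_i ∧ dx_j.
  coefficient of dx ∧ dy: ∂f_2/∂x - ∂f_1/∂y = ∂(x*(-x + y))/∂x - ∂(-2*z^2)/∂y = -2*x + y
  coefficient of dx ∧ dz: ∂f_3/∂x - ∂f_1/∂z = ∂(-2*z^2)/∂x - ∂(-2*z^2)/∂z = 4*z
Assembling: d(omega) = (-2*x + y) dx ∧ dy + (4*z) dx ∧ dz.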